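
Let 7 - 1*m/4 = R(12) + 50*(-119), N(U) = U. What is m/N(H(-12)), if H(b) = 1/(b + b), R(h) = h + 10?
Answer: -569760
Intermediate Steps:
R(h) = 10 + h
H(b) = 1/(2*b)
m = 23740 (m = 28 - 4*((10 + 12) + 50*(-119)) = 28 - 4*(22 - 5950) = 28 - 4*(-5928) = 28 + 23712 = 23740)
m/N(H(-12)) = 23740/(((½)/(-12))) = 23740/(((½)*(-1/12))) = 23740/(-1/24) = 23740*(-24) = -569760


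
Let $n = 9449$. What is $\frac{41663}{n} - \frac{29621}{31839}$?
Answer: $\frac{1046619428}{300846711} \approx 3.4789$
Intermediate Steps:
$\frac{41663}{n} - \frac{29621}{31839} = \frac{41663}{9449} - \frac{29621}{31839} = \frac{1046619428}{300846711}$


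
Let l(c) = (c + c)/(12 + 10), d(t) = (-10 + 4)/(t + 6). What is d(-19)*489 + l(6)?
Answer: 32352/143 ≈ 226.24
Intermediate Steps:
d(t) = -6/(6 + t)
l(c) = c/11 (l(c) = (2*c)/22 = (2*c)*(1/22) = c/11)
d(-19)*489 + l(6) = -6/(6 - 19)*489 + (1/11)*6 = -6/(-13)*489 + 6/11 = -6*(-1/13)*489 + 6/11 = (6/13)*489 + 6/11 = 2934/13 + 6/11 = 32352/143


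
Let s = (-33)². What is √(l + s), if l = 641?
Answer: √1730 ≈ 41.593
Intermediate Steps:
s = 1089
√(l + s) = √(641 + 1089) = √1730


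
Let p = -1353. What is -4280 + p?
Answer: -5633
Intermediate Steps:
-4280 + p = -4280 - 1353 = -5633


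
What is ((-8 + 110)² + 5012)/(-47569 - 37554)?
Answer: -15416/85123 ≈ -0.18110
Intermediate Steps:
((-8 + 110)² + 5012)/(-47569 - 37554) = (102² + 5012)/(-85123) = (10404 + 5012)*(-1/85123) = 15416*(-1/85123) = -15416/85123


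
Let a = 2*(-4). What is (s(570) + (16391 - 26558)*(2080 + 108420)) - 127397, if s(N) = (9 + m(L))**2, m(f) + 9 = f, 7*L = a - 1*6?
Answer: -1123580893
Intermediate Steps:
a = -8
L = -2 (L = (-8 - 1*6)/7 = (-8 - 6)/7 = (1/7)*(-14) = -2)
m(f) = -9 + f
s(N) = 4 (s(N) = (9 + (-9 - 2))**2 = (9 - 11)**2 = (-2)**2 = 4)
(s(570) + (16391 - 26558)*(2080 + 108420)) - 127397 = (4 + (16391 - 26558)*(2080 + 108420)) - 127397 = (4 - 10167*110500) - 127397 = (4 - 1123453500) - 127397 = -1123453496 - 127397 = -1123580893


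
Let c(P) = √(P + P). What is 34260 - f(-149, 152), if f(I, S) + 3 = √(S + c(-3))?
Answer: 34263 - √(152 + I*√6) ≈ 34251.0 - 0.099337*I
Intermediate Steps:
c(P) = √2*√P (c(P) = √(2*P) = √2*√P)
f(I, S) = -3 + √(S + I*√6) (f(I, S) = -3 + √(S + √2*√(-3)) = -3 + √(S + √2*(I*√3)) = -3 + √(S + I*√6))
34260 - f(-149, 152) = 34260 - (-3 + √(152 + I*√6)) = 34260 + (3 - √(152 + I*√6)) = 34263 - √(152 + I*√6)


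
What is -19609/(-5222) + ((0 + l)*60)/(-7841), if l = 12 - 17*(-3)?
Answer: 134015009/40945702 ≈ 3.2730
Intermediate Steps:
l = 63 (l = 12 - 1*(-51) = 12 + 51 = 63)
-19609/(-5222) + ((0 + l)*60)/(-7841) = -19609/(-5222) + ((0 + 63)*60)/(-7841) = -19609*(-1/5222) + (63*60)*(-1/7841) = 19609/5222 + 3780*(-1/7841) = 19609/5222 - 3780/7841 = 134015009/40945702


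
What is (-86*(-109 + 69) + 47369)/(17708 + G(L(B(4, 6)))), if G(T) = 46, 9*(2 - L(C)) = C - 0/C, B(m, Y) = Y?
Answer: 4619/1614 ≈ 2.8618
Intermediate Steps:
L(C) = 2 - C/9 (L(C) = 2 - (C - 0/C)/9 = 2 - (C - 1*0)/9 = 2 - (C + 0)/9 = 2 - C/9)
(-86*(-109 + 69) + 47369)/(17708 + G(L(B(4, 6)))) = (-86*(-109 + 69) + 47369)/(17708 + 46) = (-86*(-40) + 47369)/17754 = (3440 + 47369)*(1/17754) = 50809*(1/17754) = 4619/1614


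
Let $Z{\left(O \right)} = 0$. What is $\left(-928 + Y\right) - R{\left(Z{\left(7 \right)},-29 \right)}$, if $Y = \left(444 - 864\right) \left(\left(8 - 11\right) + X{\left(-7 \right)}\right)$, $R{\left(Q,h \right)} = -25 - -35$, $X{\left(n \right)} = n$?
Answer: $3262$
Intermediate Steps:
$R{\left(Q,h \right)} = 10$ ($R{\left(Q,h \right)} = -25 + 35 = 10$)
$Y = 4200$ ($Y = \left(444 - 864\right) \left(\left(8 - 11\right) - 7\right) = - 420 \left(\left(8 - 11\right) - 7\right) = - 420 \left(-3 - 7\right) = \left(-420\right) \left(-10\right) = 4200$)
$\left(-928 + Y\right) - R{\left(Z{\left(7 \right)},-29 \right)} = \left(-928 + 4200\right) - 10 = 3272 - 10 = 3262$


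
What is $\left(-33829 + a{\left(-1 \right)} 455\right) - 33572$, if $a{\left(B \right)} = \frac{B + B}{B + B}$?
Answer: $-66946$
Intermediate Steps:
$a{\left(B \right)} = 1$ ($a{\left(B \right)} = \frac{2 B}{2 B} = 2 B \frac{1}{2 B} = 1$)
$\left(-33829 + a{\left(-1 \right)} 455\right) - 33572 = \left(-33829 + 1 \cdot 455\right) - 33572 = \left(-33829 + 455\right) - 33572 = -33374 - 33572 = -66946$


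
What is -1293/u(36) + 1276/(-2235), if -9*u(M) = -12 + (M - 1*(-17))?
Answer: 25956379/91635 ≈ 283.26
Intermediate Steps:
u(M) = -5/9 - M/9 (u(M) = -(-12 + (M - 1*(-17)))/9 = -(-12 + (M + 17))/9 = -(-12 + (17 + M))/9 = -(5 + M)/9 = -5/9 - M/9)
-1293/u(36) + 1276/(-2235) = -1293/(-5/9 - ⅑*36) + 1276/(-2235) = -1293/(-5/9 - 4) + 1276*(-1/2235) = -1293/(-41/9) - 1276/2235 = -1293*(-9/41) - 1276/2235 = 11637/41 - 1276/2235 = 25956379/91635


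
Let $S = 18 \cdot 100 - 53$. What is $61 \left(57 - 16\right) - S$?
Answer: $754$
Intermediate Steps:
$S = 1747$ ($S = 1800 - 53 = 1747$)
$61 \left(57 - 16\right) - S = 61 \left(57 - 16\right) - 1747 = 61 \cdot 41 - 1747 = 2501 - 1747 = 754$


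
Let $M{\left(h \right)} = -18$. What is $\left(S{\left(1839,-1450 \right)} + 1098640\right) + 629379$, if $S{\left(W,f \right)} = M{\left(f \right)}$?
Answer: $1728001$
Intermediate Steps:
$S{\left(W,f \right)} = -18$
$\left(S{\left(1839,-1450 \right)} + 1098640\right) + 629379 = \left(-18 + 1098640\right) + 629379 = 1098622 + 629379 = 1728001$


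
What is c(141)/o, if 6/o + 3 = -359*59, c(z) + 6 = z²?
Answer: -70172000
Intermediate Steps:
c(z) = -6 + z²
o = -3/10592 (o = 6/(-3 - 359*59) = 6/(-3 - 21181) = 6/(-21184) = 6*(-1/21184) = -3/10592 ≈ -0.00028323)
c(141)/o = (-6 + 141²)/(-3/10592) = (-6 + 19881)*(-10592/3) = 19875*(-10592/3) = -70172000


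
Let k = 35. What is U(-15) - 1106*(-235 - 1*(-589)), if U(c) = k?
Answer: -391489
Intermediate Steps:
U(c) = 35
U(-15) - 1106*(-235 - 1*(-589)) = 35 - 1106*(-235 - 1*(-589)) = 35 - 1106*(-235 + 589) = 35 - 1106*354 = 35 - 391524 = -391489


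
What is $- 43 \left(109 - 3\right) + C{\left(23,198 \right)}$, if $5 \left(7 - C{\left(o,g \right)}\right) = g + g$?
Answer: $- \frac{23151}{5} \approx -4630.2$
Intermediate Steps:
$C{\left(o,g \right)} = 7 - \frac{2 g}{5}$ ($C{\left(o,g \right)} = 7 - \frac{g + g}{5} = 7 - \frac{2 g}{5}$)
$- 43 \left(109 - 3\right) + C{\left(23,198 \right)} = - 43 \left(109 - 3\right) + \left(7 - \frac{396}{5}\right) = \left(-43\right) 106 + \left(7 - \frac{396}{5}\right) = -4558 - \frac{361}{5} = - \frac{23151}{5}$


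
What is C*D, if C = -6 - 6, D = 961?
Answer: -11532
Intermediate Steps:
C = -12
C*D = -12*961 = -11532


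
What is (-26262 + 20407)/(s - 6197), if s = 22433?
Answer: -5855/16236 ≈ -0.36062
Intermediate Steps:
(-26262 + 20407)/(s - 6197) = (-26262 + 20407)/(22433 - 6197) = -5855/16236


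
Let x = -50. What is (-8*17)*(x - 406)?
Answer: 62016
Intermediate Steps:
(-8*17)*(x - 406) = (-8*17)*(-50 - 406) = -136*(-456) = 62016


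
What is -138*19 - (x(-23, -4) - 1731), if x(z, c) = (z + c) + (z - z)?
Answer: -864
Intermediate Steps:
x(z, c) = c + z (x(z, c) = (c + z) + 0 = c + z)
-138*19 - (x(-23, -4) - 1731) = -138*19 - ((-4 - 23) - 1731) = -2622 - (-27 - 1731) = -2622 - 1*(-1758) = -2622 + 1758 = -864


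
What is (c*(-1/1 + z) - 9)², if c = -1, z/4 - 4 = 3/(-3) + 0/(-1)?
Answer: 400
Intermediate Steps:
z = 12 (z = 16 + 4*(3/(-3) + 0/(-1)) = 16 + 4*(3*(-⅓) + 0*(-1)) = 16 + 4*(-1 + 0) = 16 + 4*(-1) = 16 - 4 = 12)
(c*(-1/1 + z) - 9)² = (-(-1/1 + 12) - 9)² = (-(-1*1 + 12) - 9)² = (-(-1 + 12) - 9)² = (-1*11 - 9)² = (-11 - 9)² = (-20)² = 400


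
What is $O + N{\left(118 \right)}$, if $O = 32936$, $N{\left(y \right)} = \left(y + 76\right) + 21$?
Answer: $33151$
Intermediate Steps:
$N{\left(y \right)} = 97 + y$ ($N{\left(y \right)} = \left(76 + y\right) + 21 = 97 + y$)
$O + N{\left(118 \right)} = 32936 + \left(97 + 118\right) = 32936 + 215 = 33151$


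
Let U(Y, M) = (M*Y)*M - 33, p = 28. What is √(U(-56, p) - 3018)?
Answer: I*√46955 ≈ 216.69*I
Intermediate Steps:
U(Y, M) = -33 + Y*M² (U(Y, M) = Y*M² - 33 = -33 + Y*M²)
√(U(-56, p) - 3018) = √((-33 - 56*28²) - 3018) = √((-33 - 56*784) - 3018) = √((-33 - 43904) - 3018) = √(-43937 - 3018) = √(-46955) = I*√46955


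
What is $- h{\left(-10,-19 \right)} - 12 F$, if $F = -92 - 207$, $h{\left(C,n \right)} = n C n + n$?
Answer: $7217$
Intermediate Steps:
$h{\left(C,n \right)} = n + C n^{2}$ ($h{\left(C,n \right)} = C n n + n = C n^{2} + n = n + C n^{2}$)
$F = -299$ ($F = -92 - 207 = -299$)
$- h{\left(-10,-19 \right)} - 12 F = - \left(-19\right) \left(1 - -190\right) - -3588 = - \left(-19\right) \left(1 + 190\right) + 3588 = - \left(-19\right) 191 + 3588 = \left(-1\right) \left(-3629\right) + 3588 = 3629 + 3588 = 7217$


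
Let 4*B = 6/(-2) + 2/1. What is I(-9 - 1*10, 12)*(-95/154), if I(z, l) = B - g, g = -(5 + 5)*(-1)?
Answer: 3895/616 ≈ 6.3231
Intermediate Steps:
g = 10 (g = -1*10*(-1) = -10*(-1) = 10)
B = -¼ (B = (6/(-2) + 2/1)/4 = (6*(-½) + 2*1)/4 = (-3 + 2)/4 = (¼)*(-1) = -¼ ≈ -0.25000)
I(z, l) = -41/4 (I(z, l) = -¼ - 1*10 = -¼ - 10 = -41/4)
I(-9 - 1*10, 12)*(-95/154) = -(-3895)/(4*154) = -41/4*(-95/154) = 3895/616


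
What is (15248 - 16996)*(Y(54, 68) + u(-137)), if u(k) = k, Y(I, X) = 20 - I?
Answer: 298908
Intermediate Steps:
(15248 - 16996)*(Y(54, 68) + u(-137)) = (15248 - 16996)*((20 - 1*54) - 137) = -1748*((20 - 54) - 137) = -1748*(-34 - 137) = -1748*(-171) = 298908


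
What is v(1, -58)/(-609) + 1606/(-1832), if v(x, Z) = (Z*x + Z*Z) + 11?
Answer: -3527399/557844 ≈ -6.3233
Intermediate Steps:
v(x, Z) = 11 + Z² + Z*x (v(x, Z) = (Z*x + Z²) + 11 = (Z² + Z*x) + 11 = 11 + Z² + Z*x)
v(1, -58)/(-609) + 1606/(-1832) = (11 + (-58)² - 58*1)/(-609) + 1606/(-1832) = (11 + 3364 - 58)*(-1/609) + 1606*(-1/1832) = 3317*(-1/609) - 803/916 = -3317/609 - 803/916 = -3527399/557844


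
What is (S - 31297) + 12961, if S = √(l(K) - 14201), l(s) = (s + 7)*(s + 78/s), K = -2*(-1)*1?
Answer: -18336 + 2*I*√3458 ≈ -18336.0 + 117.61*I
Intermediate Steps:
K = 2 (K = 2*1 = 2)
l(s) = (7 + s)*(s + 78/s)
S = 2*I*√3458 (S = √((78 + 2² + 7*2 + 546/2) - 14201) = √((78 + 4 + 14 + 546*(½)) - 14201) = √((78 + 4 + 14 + 273) - 14201) = √(369 - 14201) = √(-13832) = 2*I*√3458 ≈ 117.61*I)
(S - 31297) + 12961 = (2*I*√3458 - 31297) + 12961 = (-31297 + 2*I*√3458) + 12961 = -18336 + 2*I*√3458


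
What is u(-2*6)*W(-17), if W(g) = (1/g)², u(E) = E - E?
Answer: 0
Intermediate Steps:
u(E) = 0
W(g) = g⁻²
u(-2*6)*W(-17) = 0/(-17)² = 0*(1/289) = 0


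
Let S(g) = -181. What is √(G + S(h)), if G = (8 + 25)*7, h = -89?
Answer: 5*√2 ≈ 7.0711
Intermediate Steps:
G = 231 (G = 33*7 = 231)
√(G + S(h)) = √(231 - 181) = √50 = 5*√2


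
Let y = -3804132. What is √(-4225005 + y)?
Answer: I*√8029137 ≈ 2833.6*I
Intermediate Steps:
√(-4225005 + y) = √(-4225005 - 3804132) = √(-8029137) = I*√8029137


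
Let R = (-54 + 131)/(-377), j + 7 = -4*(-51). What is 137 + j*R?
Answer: 36480/377 ≈ 96.764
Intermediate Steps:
j = 197 (j = -7 - 4*(-51) = -7 + 204 = 197)
R = -77/377 (R = 77*(-1/377) = -77/377 ≈ -0.20424)
137 + j*R = 137 + 197*(-77/377) = 137 - 15169/377 = 36480/377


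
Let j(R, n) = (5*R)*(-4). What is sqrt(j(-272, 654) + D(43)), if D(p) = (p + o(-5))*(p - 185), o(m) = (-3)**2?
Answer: 18*I*sqrt(6) ≈ 44.091*I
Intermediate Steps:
o(m) = 9
j(R, n) = -20*R
D(p) = (-185 + p)*(9 + p) (D(p) = (p + 9)*(p - 185) = (9 + p)*(-185 + p) = (-185 + p)*(9 + p))
sqrt(j(-272, 654) + D(43)) = sqrt(-20*(-272) + (-1665 + 43**2 - 176*43)) = sqrt(5440 + (-1665 + 1849 - 7568)) = sqrt(5440 - 7384) = sqrt(-1944) = 18*I*sqrt(6)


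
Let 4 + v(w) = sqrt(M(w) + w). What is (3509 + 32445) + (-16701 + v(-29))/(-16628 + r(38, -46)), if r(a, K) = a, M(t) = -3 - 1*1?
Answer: 119298713/3318 - I*sqrt(33)/16590 ≈ 35955.0 - 0.00034627*I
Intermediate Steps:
M(t) = -4 (M(t) = -3 - 1 = -4)
v(w) = -4 + sqrt(-4 + w)
(3509 + 32445) + (-16701 + v(-29))/(-16628 + r(38, -46)) = (3509 + 32445) + (-16701 + (-4 + sqrt(-4 - 29)))/(-16628 + 38) = 35954 + (-16701 + (-4 + sqrt(-33)))/(-16590) = 35954 + (-16701 + (-4 + I*sqrt(33)))*(-1/16590) = 35954 + (-16705 + I*sqrt(33))*(-1/16590) = 35954 + (3341/3318 - I*sqrt(33)/16590) = 119298713/3318 - I*sqrt(33)/16590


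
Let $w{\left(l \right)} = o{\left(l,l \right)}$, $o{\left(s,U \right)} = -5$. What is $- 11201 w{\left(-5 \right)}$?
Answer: $56005$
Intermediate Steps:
$w{\left(l \right)} = -5$
$- 11201 w{\left(-5 \right)} = \left(-11201\right) \left(-5\right) = 56005$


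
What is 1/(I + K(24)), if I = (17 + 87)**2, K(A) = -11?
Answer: 1/10805 ≈ 9.2550e-5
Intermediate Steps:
I = 10816 (I = 104**2 = 10816)
1/(I + K(24)) = 1/(10816 - 11) = 1/10805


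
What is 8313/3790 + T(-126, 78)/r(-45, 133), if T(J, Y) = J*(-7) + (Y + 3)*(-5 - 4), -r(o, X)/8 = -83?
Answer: 3049851/1258280 ≈ 2.4238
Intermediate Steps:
r(o, X) = 664 (r(o, X) = -8*(-83) = 664)
T(J, Y) = -27 - 9*Y - 7*J (T(J, Y) = -7*J + (3 + Y)*(-9) = -7*J + (-27 - 9*Y) = -27 - 9*Y - 7*J)
8313/3790 + T(-126, 78)/r(-45, 133) = 8313/3790 + (-27 - 9*78 - 7*(-126))/664 = 8313*(1/3790) + (-27 - 702 + 882)*(1/664) = 8313/3790 + 153*(1/664) = 8313/3790 + 153/664 = 3049851/1258280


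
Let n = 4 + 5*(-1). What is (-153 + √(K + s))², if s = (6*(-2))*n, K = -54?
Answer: (153 - I*√42)² ≈ 23367.0 - 1983.1*I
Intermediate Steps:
n = -1 (n = 4 - 5 = -1)
s = 12 (s = (6*(-2))*(-1) = -12*(-1) = 12)
(-153 + √(K + s))² = (-153 + √(-54 + 12))² = (-153 + √(-42))² = (-153 + I*√42)²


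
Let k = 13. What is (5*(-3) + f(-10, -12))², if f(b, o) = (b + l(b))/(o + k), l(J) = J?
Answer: 1225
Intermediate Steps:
f(b, o) = 2*b/(13 + o) (f(b, o) = (b + b)/(o + 13) = (2*b)/(13 + o) = 2*b/(13 + o))
(5*(-3) + f(-10, -12))² = (5*(-3) + 2*(-10)/(13 - 12))² = (-15 + 2*(-10)/1)² = (-15 + 2*(-10)*1)² = (-15 - 20)² = (-35)² = 1225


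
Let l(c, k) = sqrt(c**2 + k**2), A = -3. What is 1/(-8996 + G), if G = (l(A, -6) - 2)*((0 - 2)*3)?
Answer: -2246/20177659 + 9*sqrt(5)/40355318 ≈ -0.00011081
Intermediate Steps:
G = 12 - 18*sqrt(5) (G = (sqrt((-3)**2 + (-6)**2) - 2)*((0 - 2)*3) = (sqrt(9 + 36) - 2)*(-2*3) = (sqrt(45) - 2)*(-6) = (3*sqrt(5) - 2)*(-6) = (-2 + 3*sqrt(5))*(-6) = 12 - 18*sqrt(5) ≈ -28.249)
1/(-8996 + G) = 1/(-8996 + (12 - 18*sqrt(5))) = 1/(-8984 - 18*sqrt(5))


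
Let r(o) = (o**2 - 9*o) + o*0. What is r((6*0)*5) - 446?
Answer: -446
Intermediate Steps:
r(o) = o**2 - 9*o (r(o) = (o**2 - 9*o) + 0 = o**2 - 9*o)
r((6*0)*5) - 446 = ((6*0)*5)*(-9 + (6*0)*5) - 446 = (0*5)*(-9 + 0*5) - 446 = 0*(-9 + 0) - 446 = 0*(-9) - 446 = 0 - 446 = -446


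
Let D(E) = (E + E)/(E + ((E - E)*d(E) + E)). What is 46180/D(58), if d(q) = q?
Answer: 46180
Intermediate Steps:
D(E) = 1 (D(E) = (E + E)/(E + ((E - E)*E + E)) = (2*E)/(E + (0*E + E)) = (2*E)/(E + (0 + E)) = (2*E)/(E + E) = (2*E)/((2*E)) = (2*E)*(1/(2*E)) = 1)
46180/D(58) = 46180/1 = 46180*1 = 46180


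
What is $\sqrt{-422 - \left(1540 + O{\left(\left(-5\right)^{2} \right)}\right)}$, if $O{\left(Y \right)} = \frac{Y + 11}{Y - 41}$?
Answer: $\frac{3 i \sqrt{871}}{2} \approx 44.269 i$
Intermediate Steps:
$O{\left(Y \right)} = \frac{11 + Y}{-41 + Y}$
$\sqrt{-422 - \left(1540 + O{\left(\left(-5\right)^{2} \right)}\right)} = \sqrt{-422 - \left(1540 + \frac{11 + \left(-5\right)^{2}}{-41 + \left(-5\right)^{2}}\right)} = \sqrt{-422 - \left(1540 + \frac{11 + 25}{-41 + 25}\right)} = \sqrt{-422 - \left(1540 + \frac{1}{-16} \cdot 36\right)} = \sqrt{-422 - \left(1540 - \frac{9}{4}\right)} = \sqrt{-422 - \frac{6151}{4}} = \sqrt{- \frac{7839}{4}} = \frac{3 i \sqrt{871}}{2}$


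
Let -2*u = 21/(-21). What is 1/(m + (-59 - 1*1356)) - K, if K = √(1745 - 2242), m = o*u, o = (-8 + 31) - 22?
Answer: -2/2829 - I*√497 ≈ -0.00070696 - 22.293*I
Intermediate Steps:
u = ½ (u = -21/(2*(-21)) = -21*(-1)/(2*21) = -½*(-1) = ½ ≈ 0.50000)
o = 1 (o = 23 - 22 = 1)
m = ½ (m = 1*(½) = ½ ≈ 0.50000)
K = I*√497 (K = √(-497) = I*√497 ≈ 22.293*I)
1/(m + (-59 - 1*1356)) - K = 1/(½ + (-59 - 1*1356)) - I*√497 = 1/(½ + (-59 - 1356)) - I*√497 = 1/(½ - 1415) - I*√497 = 1/(-2829/2) - I*√497 = -2/2829 - I*√497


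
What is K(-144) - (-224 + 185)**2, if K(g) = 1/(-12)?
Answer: -18253/12 ≈ -1521.1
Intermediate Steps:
K(g) = -1/12
K(-144) - (-224 + 185)**2 = -1/12 - (-224 + 185)**2 = -1/12 - 1*(-39)**2 = -1/12 - 1*1521 = -1/12 - 1521 = -18253/12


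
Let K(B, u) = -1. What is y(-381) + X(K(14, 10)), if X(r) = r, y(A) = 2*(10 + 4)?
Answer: 27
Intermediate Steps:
y(A) = 28 (y(A) = 2*14 = 28)
y(-381) + X(K(14, 10)) = 28 - 1 = 27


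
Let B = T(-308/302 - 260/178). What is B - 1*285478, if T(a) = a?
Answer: -3836572178/13439 ≈ -2.8548e+5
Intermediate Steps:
B = -33336/13439 (B = -308/302 - 260/178 = -308*1/302 - 260*1/178 = -154/151 - 130/89 = -33336/13439 ≈ -2.4805)
B - 1*285478 = -33336/13439 - 1*285478 = -33336/13439 - 285478 = -3836572178/13439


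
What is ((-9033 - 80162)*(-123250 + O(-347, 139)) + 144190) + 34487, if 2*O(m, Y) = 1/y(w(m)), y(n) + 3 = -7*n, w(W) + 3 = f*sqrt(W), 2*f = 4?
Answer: 751249247608717/68336 - 624365*I*sqrt(347)/68336 ≈ 1.0993e+10 - 170.2*I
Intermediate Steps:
f = 2 (f = (1/2)*4 = 2)
w(W) = -3 + 2*sqrt(W)
y(n) = -3 - 7*n
O(m, Y) = 1/(2*(18 - 14*sqrt(m))) (O(m, Y) = 1/(2*(-3 - 7*(-3 + 2*sqrt(m)))) = 1/(2*(-3 + (21 - 14*sqrt(m)))) = 1/(2*(18 - 14*sqrt(m))))
((-9033 - 80162)*(-123250 + O(-347, 139)) + 144190) + 34487 = ((-9033 - 80162)*(-123250 - 1/(-36 + 28*sqrt(-347))) + 144190) + 34487 = (-89195*(-123250 - 1/(-36 + 28*(I*sqrt(347)))) + 144190) + 34487 = (-89195*(-123250 - 1/(-36 + 28*I*sqrt(347))) + 144190) + 34487 = ((10993283750 + 89195/(-36 + 28*I*sqrt(347))) + 144190) + 34487 = (10993427940 + 89195/(-36 + 28*I*sqrt(347))) + 34487 = 10993462427 + 89195/(-36 + 28*I*sqrt(347))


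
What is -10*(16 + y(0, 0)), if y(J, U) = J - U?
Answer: -160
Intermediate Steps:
-10*(16 + y(0, 0)) = -10*(16 + (0 - 1*0)) = -10*(16 + (0 + 0)) = -10*(16 + 0) = -10*16 = -160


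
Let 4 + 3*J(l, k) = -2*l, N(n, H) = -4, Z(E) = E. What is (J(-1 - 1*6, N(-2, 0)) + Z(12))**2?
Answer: 2116/9 ≈ 235.11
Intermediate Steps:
J(l, k) = -4/3 - 2*l/3 (J(l, k) = -4/3 + (-2*l)/3 = -4/3 - 2*l/3)
(J(-1 - 1*6, N(-2, 0)) + Z(12))**2 = ((-4/3 - 2*(-1 - 1*6)/3) + 12)**2 = ((-4/3 - 2*(-1 - 6)/3) + 12)**2 = ((-4/3 - 2/3*(-7)) + 12)**2 = ((-4/3 + 14/3) + 12)**2 = (10/3 + 12)**2 = (46/3)**2 = 2116/9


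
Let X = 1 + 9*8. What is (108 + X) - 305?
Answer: -124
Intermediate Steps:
X = 73 (X = 1 + 72 = 73)
(108 + X) - 305 = (108 + 73) - 305 = 181 - 305 = -124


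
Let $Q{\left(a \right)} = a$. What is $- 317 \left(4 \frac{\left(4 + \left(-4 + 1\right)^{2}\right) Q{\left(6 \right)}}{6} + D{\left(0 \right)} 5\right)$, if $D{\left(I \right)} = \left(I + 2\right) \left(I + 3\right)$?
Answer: $-25994$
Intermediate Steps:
$D{\left(I \right)} = \left(2 + I\right) \left(3 + I\right)$
$- 317 \left(4 \frac{\left(4 + \left(-4 + 1\right)^{2}\right) Q{\left(6 \right)}}{6} + D{\left(0 \right)} 5\right) = - 317 \left(4 \frac{\left(4 + \left(-4 + 1\right)^{2}\right) 6}{6} + \left(6 + 0^{2} + 5 \cdot 0\right) 5\right) = - 317 \left(4 \left(4 + \left(-3\right)^{2}\right) 6 \cdot \frac{1}{6} + \left(6 + 0 + 0\right) 5\right) = - 317 \left(4 \left(4 + 9\right) 6 \cdot \frac{1}{6} + 6 \cdot 5\right) = - 317 \left(4 \cdot 13 \cdot 6 \cdot \frac{1}{6} + 30\right) = - 317 \left(4 \cdot 78 \cdot \frac{1}{6} + 30\right) = - 317 \left(4 \cdot 13 + 30\right) = - 317 \left(52 + 30\right) = \left(-317\right) 82 = -25994$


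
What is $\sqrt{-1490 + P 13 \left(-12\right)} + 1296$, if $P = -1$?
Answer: $1296 + i \sqrt{1334} \approx 1296.0 + 36.524 i$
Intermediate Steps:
$\sqrt{-1490 + P 13 \left(-12\right)} + 1296 = \sqrt{-1490 + \left(-1\right) 13 \left(-12\right)} + 1296 = \sqrt{-1490 - -156} + 1296 = \sqrt{-1490 + 156} + 1296 = \sqrt{-1334} + 1296 = i \sqrt{1334} + 1296 = 1296 + i \sqrt{1334}$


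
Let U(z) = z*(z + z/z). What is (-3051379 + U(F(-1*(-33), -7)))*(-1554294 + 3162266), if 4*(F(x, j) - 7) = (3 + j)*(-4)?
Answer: -4906319741084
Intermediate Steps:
F(x, j) = 4 - j (F(x, j) = 7 + ((3 + j)*(-4))/4 = 7 + (-12 - 4*j)/4 = 7 + (-3 - j) = 4 - j)
U(z) = z*(1 + z) (U(z) = z*(z + 1) = z*(1 + z))
(-3051379 + U(F(-1*(-33), -7)))*(-1554294 + 3162266) = (-3051379 + (4 - 1*(-7))*(1 + (4 - 1*(-7))))*(-1554294 + 3162266) = (-3051379 + (4 + 7)*(1 + (4 + 7)))*1607972 = (-3051379 + 11*(1 + 11))*1607972 = (-3051379 + 11*12)*1607972 = (-3051379 + 132)*1607972 = -3051247*1607972 = -4906319741084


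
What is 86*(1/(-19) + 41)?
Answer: 66908/19 ≈ 3521.5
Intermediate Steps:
86*(1/(-19) + 41) = 86*(-1/19 + 41) = 86*(778/19) = 66908/19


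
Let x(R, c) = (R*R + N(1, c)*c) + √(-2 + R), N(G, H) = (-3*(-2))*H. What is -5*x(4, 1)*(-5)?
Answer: 550 + 25*√2 ≈ 585.36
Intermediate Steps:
N(G, H) = 6*H
x(R, c) = R² + √(-2 + R) + 6*c² (x(R, c) = (R*R + (6*c)*c) + √(-2 + R) = (R² + 6*c²) + √(-2 + R) = R² + √(-2 + R) + 6*c²)
-5*x(4, 1)*(-5) = -5*(4² + √(-2 + 4) + 6*1²)*(-5) = -5*(16 + √2 + 6*1)*(-5) = -5*(16 + √2 + 6)*(-5) = -5*(22 + √2)*(-5) = (-110 - 5*√2)*(-5) = 550 + 25*√2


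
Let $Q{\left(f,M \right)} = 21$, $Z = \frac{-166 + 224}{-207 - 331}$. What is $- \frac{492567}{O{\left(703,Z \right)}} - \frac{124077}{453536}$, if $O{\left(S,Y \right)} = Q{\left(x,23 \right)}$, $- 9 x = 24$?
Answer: $- \frac{74466490843}{3174752} \approx -23456.0$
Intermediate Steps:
$x = - \frac{8}{3}$ ($x = \left(- \frac{1}{9}\right) 24 = - \frac{8}{3} \approx -2.6667$)
$Z = - \frac{29}{269}$ ($Z = \frac{58}{-538} = 58 \left(- \frac{1}{538}\right) = - \frac{29}{269} \approx -0.10781$)
$O{\left(S,Y \right)} = 21$
$- \frac{492567}{O{\left(703,Z \right)}} - \frac{124077}{453536} = - \frac{492567}{21} - \frac{124077}{453536} = \left(-492567\right) \frac{1}{21} - \frac{124077}{453536} = - \frac{164189}{7} - \frac{124077}{453536} = - \frac{74466490843}{3174752}$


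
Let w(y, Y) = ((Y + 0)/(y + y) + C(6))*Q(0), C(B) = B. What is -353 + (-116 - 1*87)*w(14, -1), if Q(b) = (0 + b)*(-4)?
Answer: -353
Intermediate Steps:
Q(b) = -4*b (Q(b) = b*(-4) = -4*b)
w(y, Y) = 0 (w(y, Y) = ((Y + 0)/(y + y) + 6)*(-4*0) = (Y/((2*y)) + 6)*0 = (Y*(1/(2*y)) + 6)*0 = (Y/(2*y) + 6)*0 = (6 + Y/(2*y))*0 = 0)
-353 + (-116 - 1*87)*w(14, -1) = -353 + (-116 - 1*87)*0 = -353 + (-116 - 87)*0 = -353 - 203*0 = -353 + 0 = -353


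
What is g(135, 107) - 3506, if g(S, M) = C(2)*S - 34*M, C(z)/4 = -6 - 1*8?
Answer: -14704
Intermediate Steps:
C(z) = -56 (C(z) = 4*(-6 - 1*8) = 4*(-6 - 8) = 4*(-14) = -56)
g(S, M) = -56*S - 34*M
g(135, 107) - 3506 = (-56*135 - 34*107) - 3506 = (-7560 - 3638) - 3506 = -11198 - 3506 = -14704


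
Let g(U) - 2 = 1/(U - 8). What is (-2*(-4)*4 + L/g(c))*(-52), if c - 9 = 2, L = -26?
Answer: -7592/7 ≈ -1084.6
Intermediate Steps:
c = 11 (c = 9 + 2 = 11)
g(U) = 2 + 1/(-8 + U) (g(U) = 2 + 1/(U - 8) = 2 + 1/(-8 + U))
(-2*(-4)*4 + L/g(c))*(-52) = (-2*(-4)*4 - 26*(-8 + 11)/(-15 + 2*11))*(-52) = (8*4 - 26*3/(-15 + 22))*(-52) = (32 - 26/((⅓)*7))*(-52) = (32 - 26/7/3)*(-52) = (32 - 26*3/7)*(-52) = (32 - 78/7)*(-52) = (146/7)*(-52) = -7592/7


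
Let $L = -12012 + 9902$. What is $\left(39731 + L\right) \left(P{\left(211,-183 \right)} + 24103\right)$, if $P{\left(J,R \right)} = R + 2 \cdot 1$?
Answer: $899969562$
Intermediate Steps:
$P{\left(J,R \right)} = 2 + R$ ($P{\left(J,R \right)} = R + 2 = 2 + R$)
$L = -2110$
$\left(39731 + L\right) \left(P{\left(211,-183 \right)} + 24103\right) = \left(39731 - 2110\right) \left(\left(2 - 183\right) + 24103\right) = 37621 \left(-181 + 24103\right) = 37621 \cdot 23922 = 899969562$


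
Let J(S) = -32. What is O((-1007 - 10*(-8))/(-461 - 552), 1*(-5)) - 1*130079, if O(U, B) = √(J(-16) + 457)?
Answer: -130079 + 5*√17 ≈ -1.3006e+5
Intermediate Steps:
O(U, B) = 5*√17 (O(U, B) = √(-32 + 457) = √425 = 5*√17)
O((-1007 - 10*(-8))/(-461 - 552), 1*(-5)) - 1*130079 = 5*√17 - 1*130079 = 5*√17 - 130079 = -130079 + 5*√17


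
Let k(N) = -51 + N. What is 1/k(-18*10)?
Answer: -1/231 ≈ -0.0043290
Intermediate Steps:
1/k(-18*10) = 1/(-51 - 18*10) = 1/(-51 - 180) = 1/(-231) = -1/231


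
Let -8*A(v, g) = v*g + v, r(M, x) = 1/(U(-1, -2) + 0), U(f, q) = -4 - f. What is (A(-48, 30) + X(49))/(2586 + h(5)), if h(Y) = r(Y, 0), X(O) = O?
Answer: 705/7757 ≈ 0.090886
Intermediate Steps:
r(M, x) = -1/3 (r(M, x) = 1/((-4 - 1*(-1)) + 0) = 1/((-4 + 1) + 0) = 1/(-3 + 0) = 1/(-3) = -1/3)
h(Y) = -1/3
A(v, g) = -v/8 - g*v/8 (A(v, g) = -(v*g + v)/8 = -(g*v + v)/8 = -(v + g*v)/8 = -v/8 - g*v/8)
(A(-48, 30) + X(49))/(2586 + h(5)) = (-1/8*(-48)*(1 + 30) + 49)/(2586 - 1/3) = (-1/8*(-48)*31 + 49)/(7757/3) = (186 + 49)*(3/7757) = 235*(3/7757) = 705/7757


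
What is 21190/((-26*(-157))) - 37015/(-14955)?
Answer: 3599936/469587 ≈ 7.6662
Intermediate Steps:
21190/((-26*(-157))) - 37015/(-14955) = 21190/4082 - 37015*(-1/14955) = 21190*(1/4082) + 7403/2991 = 815/157 + 7403/2991 = 3599936/469587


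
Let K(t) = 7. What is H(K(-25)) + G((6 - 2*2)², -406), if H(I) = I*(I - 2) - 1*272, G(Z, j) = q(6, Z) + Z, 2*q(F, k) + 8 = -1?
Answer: -475/2 ≈ -237.50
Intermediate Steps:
q(F, k) = -9/2 (q(F, k) = -4 + (½)*(-1) = -4 - ½ = -9/2)
G(Z, j) = -9/2 + Z
H(I) = -272 + I*(-2 + I) (H(I) = I*(-2 + I) - 272 = -272 + I*(-2 + I))
H(K(-25)) + G((6 - 2*2)², -406) = (-272 + 7² - 2*7) + (-9/2 + (6 - 2*2)²) = (-272 + 49 - 14) + (-9/2 + (6 - 4)²) = -237 + (-9/2 + 2²) = -237 + (-9/2 + 4) = -237 - ½ = -475/2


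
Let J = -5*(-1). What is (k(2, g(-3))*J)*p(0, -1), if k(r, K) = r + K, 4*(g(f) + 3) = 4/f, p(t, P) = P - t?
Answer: 20/3 ≈ 6.6667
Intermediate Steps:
g(f) = -3 + 1/f (g(f) = -3 + (4/f)/4 = -3 + 1/f)
k(r, K) = K + r
J = 5
(k(2, g(-3))*J)*p(0, -1) = (((-3 + 1/(-3)) + 2)*5)*(-1 - 1*0) = (((-3 - ⅓) + 2)*5)*(-1 + 0) = ((-10/3 + 2)*5)*(-1) = -4/3*5*(-1) = -20/3*(-1) = 20/3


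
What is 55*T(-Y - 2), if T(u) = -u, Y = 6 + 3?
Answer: 605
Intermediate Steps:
Y = 9
55*T(-Y - 2) = 55*(-(-1*9 - 2)) = 55*(-(-9 - 2)) = 55*(-1*(-11)) = 55*11 = 605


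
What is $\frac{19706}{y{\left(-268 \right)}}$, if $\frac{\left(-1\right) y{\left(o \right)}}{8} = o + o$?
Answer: $\frac{9853}{2144} \approx 4.5956$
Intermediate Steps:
$y{\left(o \right)} = - 16 o$ ($y{\left(o \right)} = - 8 \left(o + o\right) = - 8 \cdot 2 o = - 16 o$)
$\frac{19706}{y{\left(-268 \right)}} = \frac{19706}{\left(-16\right) \left(-268\right)} = \frac{19706}{4288} = 19706 \cdot \frac{1}{4288} = \frac{9853}{2144}$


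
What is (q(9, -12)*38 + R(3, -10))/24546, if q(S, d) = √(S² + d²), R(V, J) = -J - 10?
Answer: 95/4091 ≈ 0.023222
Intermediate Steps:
R(V, J) = -10 - J
(q(9, -12)*38 + R(3, -10))/24546 = (√(9² + (-12)²)*38 + (-10 - 1*(-10)))/24546 = (√(81 + 144)*38 + (-10 + 10))*(1/24546) = (√225*38 + 0)*(1/24546) = (15*38 + 0)*(1/24546) = (570 + 0)*(1/24546) = 570*(1/24546) = 95/4091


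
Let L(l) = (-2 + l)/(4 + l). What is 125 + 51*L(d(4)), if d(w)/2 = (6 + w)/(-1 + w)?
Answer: 2357/16 ≈ 147.31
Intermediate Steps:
d(w) = 2*(6 + w)/(-1 + w) (d(w) = 2*((6 + w)/(-1 + w)) = 2*(6 + w)/(-1 + w))
L(l) = (-2 + l)/(4 + l)
125 + 51*L(d(4)) = 125 + 51*((-2 + 2*(6 + 4)/(-1 + 4))/(4 + 2*(6 + 4)/(-1 + 4))) = 125 + 51*((-2 + 2*10/3)/(4 + 2*10/3)) = 125 + 51*((-2 + 2*(1/3)*10)/(4 + 2*(1/3)*10)) = 125 + 51*((-2 + 20/3)/(4 + 20/3)) = 125 + 51*((14/3)/(32/3)) = 125 + 51*((3/32)*(14/3)) = 125 + 51*(7/16) = 125 + 357/16 = 2357/16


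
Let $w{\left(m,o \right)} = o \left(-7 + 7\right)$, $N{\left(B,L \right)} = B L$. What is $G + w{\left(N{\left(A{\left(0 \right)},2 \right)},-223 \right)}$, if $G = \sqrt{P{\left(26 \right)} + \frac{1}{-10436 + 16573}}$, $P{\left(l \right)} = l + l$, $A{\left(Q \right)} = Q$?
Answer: $\frac{5 \sqrt{217005}}{323} \approx 7.2111$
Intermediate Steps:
$P{\left(l \right)} = 2 l$
$w{\left(m,o \right)} = 0$ ($w{\left(m,o \right)} = o 0 = 0$)
$G = \frac{5 \sqrt{217005}}{323}$ ($G = \sqrt{2 \cdot 26 + \frac{1}{-10436 + 16573}} = \sqrt{52 + \frac{1}{6137}} = \sqrt{\frac{319125}{6137}} = \frac{5 \sqrt{217005}}{323} \approx 7.2111$)
$G + w{\left(N{\left(A{\left(0 \right)},2 \right)},-223 \right)} = \frac{5 \sqrt{217005}}{323} + 0 = \frac{5 \sqrt{217005}}{323}$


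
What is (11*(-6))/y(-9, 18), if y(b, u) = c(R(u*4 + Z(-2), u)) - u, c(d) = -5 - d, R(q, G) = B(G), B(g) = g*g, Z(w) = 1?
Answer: 66/347 ≈ 0.19020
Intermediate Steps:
B(g) = g²
R(q, G) = G²
y(b, u) = -5 - u - u² (y(b, u) = (-5 - u²) - u = -5 - u - u²)
(11*(-6))/y(-9, 18) = (11*(-6))/(-5 - 1*18 - 1*18²) = -66/(-5 - 18 - 1*324) = -66/(-5 - 18 - 324) = -66/(-347) = -66*(-1/347) = 66/347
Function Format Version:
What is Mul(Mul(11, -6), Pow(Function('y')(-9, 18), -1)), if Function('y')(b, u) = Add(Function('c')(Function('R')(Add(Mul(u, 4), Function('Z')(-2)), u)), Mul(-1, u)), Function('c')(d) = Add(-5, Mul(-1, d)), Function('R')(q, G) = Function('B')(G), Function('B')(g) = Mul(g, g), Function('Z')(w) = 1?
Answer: Rational(66, 347) ≈ 0.19020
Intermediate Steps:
Function('B')(g) = Pow(g, 2)
Function('R')(q, G) = Pow(G, 2)
Function('y')(b, u) = Add(-5, Mul(-1, u), Mul(-1, Pow(u, 2))) (Function('y')(b, u) = Add(Add(-5, Mul(-1, Pow(u, 2))), Mul(-1, u)) = Add(-5, Mul(-1, u), Mul(-1, Pow(u, 2))))
Mul(Mul(11, -6), Pow(Function('y')(-9, 18), -1)) = Mul(Mul(11, -6), Pow(Add(-5, Mul(-1, 18), Mul(-1, Pow(18, 2))), -1)) = Mul(-66, Pow(Add(-5, -18, Mul(-1, 324)), -1)) = Mul(-66, Pow(Add(-5, -18, -324), -1)) = Mul(-66, Pow(-347, -1)) = Mul(-66, Rational(-1, 347)) = Rational(66, 347)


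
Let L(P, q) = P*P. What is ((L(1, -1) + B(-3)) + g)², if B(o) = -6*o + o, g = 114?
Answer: 16900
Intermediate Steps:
L(P, q) = P²
B(o) = -5*o
((L(1, -1) + B(-3)) + g)² = ((1² - 5*(-3)) + 114)² = ((1 + 15) + 114)² = (16 + 114)² = 130² = 16900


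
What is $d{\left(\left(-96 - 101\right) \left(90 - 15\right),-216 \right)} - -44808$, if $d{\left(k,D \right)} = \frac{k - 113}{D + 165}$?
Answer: $\frac{2300096}{51} \approx 45100.0$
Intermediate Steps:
$d{\left(k,D \right)} = \frac{-113 + k}{165 + D}$
$d{\left(\left(-96 - 101\right) \left(90 - 15\right),-216 \right)} - -44808 = \frac{-113 + \left(-96 - 101\right) \left(90 - 15\right)}{165 - 216} - -44808 = \frac{-113 - 14775}{-51} + 44808 = - \frac{-113 - 14775}{51} + 44808 = \left(- \frac{1}{51}\right) \left(-14888\right) + 44808 = \frac{14888}{51} + 44808 = \frac{2300096}{51}$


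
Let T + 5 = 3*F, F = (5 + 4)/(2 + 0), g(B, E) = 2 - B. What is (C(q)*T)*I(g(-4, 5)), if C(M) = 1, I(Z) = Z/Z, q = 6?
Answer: 17/2 ≈ 8.5000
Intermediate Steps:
F = 9/2 ≈ 4.5000
T = 17/2 (T = -5 + 3*(9/2) = -5 + 27/2 = 17/2 ≈ 8.5000)
I(Z) = 1
(C(q)*T)*I(g(-4, 5)) = (1*(17/2))*1 = (17/2)*1 = 17/2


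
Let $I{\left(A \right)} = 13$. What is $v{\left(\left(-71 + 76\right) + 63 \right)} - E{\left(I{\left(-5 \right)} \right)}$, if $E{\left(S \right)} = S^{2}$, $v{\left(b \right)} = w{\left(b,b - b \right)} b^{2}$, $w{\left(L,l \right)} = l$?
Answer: $-169$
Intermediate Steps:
$v{\left(b \right)} = 0$ ($v{\left(b \right)} = \left(b - b\right) b^{2} = 0 b^{2} = 0$)
$v{\left(\left(-71 + 76\right) + 63 \right)} - E{\left(I{\left(-5 \right)} \right)} = 0 - 13^{2} = 0 - 169 = -169$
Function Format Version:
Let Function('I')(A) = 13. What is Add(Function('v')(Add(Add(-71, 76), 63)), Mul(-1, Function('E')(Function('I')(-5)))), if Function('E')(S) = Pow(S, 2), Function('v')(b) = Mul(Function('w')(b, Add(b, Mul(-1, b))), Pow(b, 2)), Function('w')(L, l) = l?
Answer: -169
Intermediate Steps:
Function('v')(b) = 0 (Function('v')(b) = Mul(Add(b, Mul(-1, b)), Pow(b, 2)) = Mul(0, Pow(b, 2)) = 0)
Add(Function('v')(Add(Add(-71, 76), 63)), Mul(-1, Function('E')(Function('I')(-5)))) = Add(0, Mul(-1, Pow(13, 2))) = Add(0, Mul(-1, 169)) = Add(0, -169) = -169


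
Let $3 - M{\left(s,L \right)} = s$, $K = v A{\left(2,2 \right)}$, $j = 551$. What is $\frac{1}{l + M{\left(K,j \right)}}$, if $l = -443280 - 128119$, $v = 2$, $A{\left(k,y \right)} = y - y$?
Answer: $- \frac{1}{571396} \approx -1.7501 \cdot 10^{-6}$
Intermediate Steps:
$A{\left(k,y \right)} = 0$
$l = -571399$ ($l = -443280 - 128119 = -571399$)
$K = 0$ ($K = 2 \cdot 0 = 0$)
$M{\left(s,L \right)} = 3 - s$
$\frac{1}{l + M{\left(K,j \right)}} = \frac{1}{-571399 + \left(3 - 0\right)} = \frac{1}{-571399 + \left(3 + 0\right)} = \frac{1}{-571399 + 3} = \frac{1}{-571396} = - \frac{1}{571396}$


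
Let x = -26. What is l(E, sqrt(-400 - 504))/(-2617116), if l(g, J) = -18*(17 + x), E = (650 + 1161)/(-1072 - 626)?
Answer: -27/436186 ≈ -6.1900e-5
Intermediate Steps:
E = -1811/1698 (E = 1811/(-1698) = 1811*(-1/1698) = -1811/1698 ≈ -1.0665)
l(g, J) = 162 (l(g, J) = -18*(17 - 26) = -18*(-9) = 162)
l(E, sqrt(-400 - 504))/(-2617116) = 162/(-2617116) = 162*(-1/2617116) = -27/436186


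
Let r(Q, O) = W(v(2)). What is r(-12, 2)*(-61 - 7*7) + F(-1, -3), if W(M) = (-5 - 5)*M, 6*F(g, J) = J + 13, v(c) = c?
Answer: 6605/3 ≈ 2201.7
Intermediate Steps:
F(g, J) = 13/6 + J/6 (F(g, J) = (J + 13)/6 = (13 + J)/6 = 13/6 + J/6)
W(M) = -10*M
r(Q, O) = -20 (r(Q, O) = -10*2 = -20)
r(-12, 2)*(-61 - 7*7) + F(-1, -3) = -20*(-61 - 7*7) + (13/6 + (⅙)*(-3)) = -20*(-61 - 49) + (13/6 - ½) = -20*(-110) + 5/3 = 2200 + 5/3 = 6605/3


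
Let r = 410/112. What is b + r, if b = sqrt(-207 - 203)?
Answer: 205/56 + I*sqrt(410) ≈ 3.6607 + 20.248*I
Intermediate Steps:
r = 205/56 (r = 410*(1/112) = 205/56 ≈ 3.6607)
b = I*sqrt(410) (b = sqrt(-410) = I*sqrt(410) ≈ 20.248*I)
b + r = I*sqrt(410) + 205/56 = 205/56 + I*sqrt(410)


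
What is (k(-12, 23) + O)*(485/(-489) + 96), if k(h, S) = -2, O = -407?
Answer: -19001731/489 ≈ -38858.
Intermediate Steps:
(k(-12, 23) + O)*(485/(-489) + 96) = (-2 - 407)*(485/(-489) + 96) = -409*(485*(-1/489) + 96) = -409*(-485/489 + 96) = -409*46459/489 = -19001731/489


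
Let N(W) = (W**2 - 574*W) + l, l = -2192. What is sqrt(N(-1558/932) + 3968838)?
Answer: sqrt(861589955653)/466 ≈ 1991.9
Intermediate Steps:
N(W) = -2192 + W**2 - 574*W (N(W) = (W**2 - 574*W) - 2192 = -2192 + W**2 - 574*W)
sqrt(N(-1558/932) + 3968838) = sqrt((-2192 + (-1558/932)**2 - (-894292)/932) + 3968838) = sqrt((-2192 + (-1558*1/932)**2 - (-894292)/932) + 3968838) = sqrt((-2192 + (-779/466)**2 - 574*(-779/466)) + 3968838) = sqrt((-2192 + 606841/217156 + 223573/233) + 3968838) = sqrt(-267029075/217156 + 3968838) = sqrt(861589955653/217156) = sqrt(861589955653)/466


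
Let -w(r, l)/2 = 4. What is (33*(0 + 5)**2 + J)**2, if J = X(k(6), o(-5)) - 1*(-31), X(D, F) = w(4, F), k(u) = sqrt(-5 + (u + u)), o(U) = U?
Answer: 719104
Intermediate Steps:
w(r, l) = -8 (w(r, l) = -2*4 = -8)
k(u) = sqrt(-5 + 2*u)
X(D, F) = -8
J = 23 (J = -8 - 1*(-31) = -8 + 31 = 23)
(33*(0 + 5)**2 + J)**2 = (33*(0 + 5)**2 + 23)**2 = (33*5**2 + 23)**2 = (33*25 + 23)**2 = (825 + 23)**2 = 848**2 = 719104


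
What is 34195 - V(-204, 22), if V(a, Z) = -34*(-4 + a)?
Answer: 27123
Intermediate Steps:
V(a, Z) = 136 - 34*a
34195 - V(-204, 22) = 34195 - (136 - 34*(-204)) = 34195 - (136 + 6936) = 34195 - 1*7072 = 34195 - 7072 = 27123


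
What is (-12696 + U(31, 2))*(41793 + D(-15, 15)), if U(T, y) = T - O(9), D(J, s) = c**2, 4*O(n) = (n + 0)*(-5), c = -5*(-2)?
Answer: -2120414195/4 ≈ -5.3010e+8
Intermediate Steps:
c = 10
O(n) = -5*n/4 (O(n) = ((n + 0)*(-5))/4 = (n*(-5))/4 = (-5*n)/4 = -5*n/4)
D(J, s) = 100 (D(J, s) = 10**2 = 100)
U(T, y) = 45/4 + T (U(T, y) = T - (-5)*9/4 = T - 1*(-45/4) = T + 45/4 = 45/4 + T)
(-12696 + U(31, 2))*(41793 + D(-15, 15)) = (-12696 + (45/4 + 31))*(41793 + 100) = (-12696 + 169/4)*41893 = -50615/4*41893 = -2120414195/4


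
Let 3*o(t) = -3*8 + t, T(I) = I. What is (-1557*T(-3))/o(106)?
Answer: 14013/82 ≈ 170.89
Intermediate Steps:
o(t) = -8 + t/3 (o(t) = (-3*8 + t)/3 = (-24 + t)/3 = -8 + t/3)
(-1557*T(-3))/o(106) = (-1557*(-3))/(-8 + (⅓)*106) = 4671/(-8 + 106/3) = 4671/(82/3) = 4671*(3/82) = 14013/82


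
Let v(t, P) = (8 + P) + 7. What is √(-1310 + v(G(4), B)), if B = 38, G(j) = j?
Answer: I*√1257 ≈ 35.454*I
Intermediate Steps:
v(t, P) = 15 + P
√(-1310 + v(G(4), B)) = √(-1310 + (15 + 38)) = √(-1310 + 53) = √(-1257) = I*√1257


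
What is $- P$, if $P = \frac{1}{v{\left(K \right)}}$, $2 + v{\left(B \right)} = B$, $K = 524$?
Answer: $- \frac{1}{522} \approx -0.0019157$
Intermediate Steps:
$v{\left(B \right)} = -2 + B$
$P = \frac{1}{522}$ ($P = \frac{1}{-2 + 524} = \frac{1}{522} \approx 0.0019157$)
$- P = \left(-1\right) \frac{1}{522} = - \frac{1}{522}$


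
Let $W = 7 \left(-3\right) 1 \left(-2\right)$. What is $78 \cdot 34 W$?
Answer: $111384$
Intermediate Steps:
$W = 42$ ($W = 7 \left(\left(-3\right) \left(-2\right)\right) = 7 \cdot 6 = 42$)
$78 \cdot 34 W = 78 \cdot 34 \cdot 42 = 2652 \cdot 42 = 111384$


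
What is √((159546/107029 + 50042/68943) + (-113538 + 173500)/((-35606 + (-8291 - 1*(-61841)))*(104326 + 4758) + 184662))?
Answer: √2359655686724626199102495059653189567/1031774747326372959 ≈ 1.4888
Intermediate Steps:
√((159546/107029 + 50042/68943) + (-113538 + 173500)/((-35606 + (-8291 - 1*(-61841)))*(104326 + 4758) + 184662)) = √((159546*(1/107029) + 50042*(1/68943)) + 59962/((-35606 + (-8291 + 61841))*109084 + 184662)) = √((159546/107029 + 50042/68943) + 59962/((-35606 + 53550)*109084 + 184662)) = √(16355525096/7378900347 + 59962/(17944*109084 + 184662)) = √(16355525096/7378900347 + 59962/(1957403296 + 184662)) = √(16355525096/7378900347 + 59962/1957587958) = √(16355525096/7378900347 + 59962*(1/1957587958)) = √(16355525096/7378900347 + 29981/978793979) = √(16008910714159500391/7222423231284610713) = √2359655686724626199102495059653189567/1031774747326372959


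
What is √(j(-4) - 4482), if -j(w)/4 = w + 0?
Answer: I*√4466 ≈ 66.828*I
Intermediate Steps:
j(w) = -4*w (j(w) = -4*(w + 0) = -4*w)
√(j(-4) - 4482) = √(-4*(-4) - 4482) = √(16 - 4482) = √(-4466) = I*√4466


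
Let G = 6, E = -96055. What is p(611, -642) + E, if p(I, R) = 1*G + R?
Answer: -96691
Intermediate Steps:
p(I, R) = 6 + R (p(I, R) = 1*6 + R = 6 + R)
p(611, -642) + E = (6 - 642) - 96055 = -636 - 96055 = -96691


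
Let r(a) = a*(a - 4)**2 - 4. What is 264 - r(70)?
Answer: -304652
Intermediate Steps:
r(a) = -4 + a*(-4 + a)**2 (r(a) = a*(-4 + a)**2 - 4 = -4 + a*(-4 + a)**2)
264 - r(70) = 264 - (-4 + 70*(-4 + 70)**2) = 264 - (-4 + 70*66**2) = 264 - (-4 + 70*4356) = 264 - (-4 + 304920) = 264 - 1*304916 = 264 - 304916 = -304652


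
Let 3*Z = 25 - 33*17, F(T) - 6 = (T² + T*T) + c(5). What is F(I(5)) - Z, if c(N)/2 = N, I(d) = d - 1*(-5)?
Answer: 1184/3 ≈ 394.67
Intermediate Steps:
I(d) = 5 + d (I(d) = d + 5 = 5 + d)
c(N) = 2*N
F(T) = 16 + 2*T² (F(T) = 6 + ((T² + T*T) + 2*5) = 6 + ((T² + T²) + 10) = 6 + (2*T² + 10) = 6 + (10 + 2*T²) = 16 + 2*T²)
Z = -536/3 (Z = (25 - 33*17)/3 = (25 - 561)/3 = (⅓)*(-536) = -536/3 ≈ -178.67)
F(I(5)) - Z = (16 + 2*(5 + 5)²) - 1*(-536/3) = (16 + 2*10²) + 536/3 = (16 + 2*100) + 536/3 = (16 + 200) + 536/3 = 216 + 536/3 = 1184/3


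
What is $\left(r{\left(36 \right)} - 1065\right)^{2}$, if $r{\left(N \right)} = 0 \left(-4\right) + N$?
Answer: $1058841$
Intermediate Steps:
$r{\left(N \right)} = N$ ($r{\left(N \right)} = 0 + N = N$)
$\left(r{\left(36 \right)} - 1065\right)^{2} = \left(36 - 1065\right)^{2} = \left(-1029\right)^{2} = 1058841$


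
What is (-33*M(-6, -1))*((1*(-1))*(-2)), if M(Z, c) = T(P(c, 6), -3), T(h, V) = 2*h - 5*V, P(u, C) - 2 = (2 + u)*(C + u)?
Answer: -1914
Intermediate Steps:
P(u, C) = 2 + (2 + u)*(C + u)
T(h, V) = -5*V + 2*h
M(Z, c) = 43 + 2*c² + 16*c (M(Z, c) = -5*(-3) + 2*(2 + c² + 2*6 + 2*c + 6*c) = 15 + 2*(2 + c² + 12 + 2*c + 6*c) = 15 + 2*(14 + c² + 8*c) = 15 + (28 + 2*c² + 16*c) = 43 + 2*c² + 16*c)
(-33*M(-6, -1))*((1*(-1))*(-2)) = (-33*(43 + 2*(-1)² + 16*(-1)))*((1*(-1))*(-2)) = (-33*(43 + 2*1 - 16))*(-1*(-2)) = -33*(43 + 2 - 16)*2 = -33*29*2 = -957*2 = -1914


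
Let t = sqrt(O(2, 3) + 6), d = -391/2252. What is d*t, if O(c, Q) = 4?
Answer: -391*sqrt(10)/2252 ≈ -0.54905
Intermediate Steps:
d = -391/2252 (d = -391*1/2252 = -391/2252 ≈ -0.17362)
t = sqrt(10) (t = sqrt(4 + 6) = sqrt(10) ≈ 3.1623)
d*t = -391*sqrt(10)/2252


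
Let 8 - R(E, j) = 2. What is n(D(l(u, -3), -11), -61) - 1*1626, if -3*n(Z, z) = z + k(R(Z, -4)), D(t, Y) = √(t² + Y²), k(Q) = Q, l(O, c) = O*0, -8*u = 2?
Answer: -4823/3 ≈ -1607.7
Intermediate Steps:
u = -¼ (u = -⅛*2 = -¼ ≈ -0.25000)
R(E, j) = 6 (R(E, j) = 8 - 1*2 = 8 - 2 = 6)
l(O, c) = 0
D(t, Y) = √(Y² + t²)
n(Z, z) = -2 - z/3 (n(Z, z) = -(z + 6)/3 = -(6 + z)/3 = -2 - z/3)
n(D(l(u, -3), -11), -61) - 1*1626 = (-2 - ⅓*(-61)) - 1*1626 = (-2 + 61/3) - 1626 = 55/3 - 1626 = -4823/3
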